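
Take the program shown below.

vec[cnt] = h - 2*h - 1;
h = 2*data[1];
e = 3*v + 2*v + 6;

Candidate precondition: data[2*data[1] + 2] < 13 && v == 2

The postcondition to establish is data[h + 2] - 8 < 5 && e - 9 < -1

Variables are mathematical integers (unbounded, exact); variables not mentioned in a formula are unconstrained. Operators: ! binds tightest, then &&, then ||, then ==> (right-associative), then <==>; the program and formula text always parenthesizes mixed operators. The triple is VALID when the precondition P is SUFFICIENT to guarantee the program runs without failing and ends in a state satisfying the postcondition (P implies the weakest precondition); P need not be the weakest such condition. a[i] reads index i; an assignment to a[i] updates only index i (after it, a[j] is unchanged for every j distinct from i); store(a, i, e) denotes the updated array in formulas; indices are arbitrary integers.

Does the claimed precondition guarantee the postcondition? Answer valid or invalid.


Working backward. After the program, the postcondition data[h + 2] - 8 < 5 && e - 9 < -1 must hold; in canonical form it is data[h + 2] < 13 && e < 8.
Before e := 3*v + 2*v + 6: data[h + 2] < 13 && 5*v < 2
Before h := 2*data[1]: data[2*data[1] + 2] < 13 && 5*v < 2
Before vec[cnt] := h - 2*h - 1: data[2*data[1] + 2] < 13 && 5*v < 2
The weakest precondition is data[2*data[1] + 2] < 13 && 5*v < 2.
Check whether data[2*data[1] + 2] < 13 && v == 2 implies it.
Countermodel: at the initial state data = {[1] = 0, [2] = -17422, elsewhere 0}, v = 2, the precondition holds but the weakest precondition fails.
Answer: invalid


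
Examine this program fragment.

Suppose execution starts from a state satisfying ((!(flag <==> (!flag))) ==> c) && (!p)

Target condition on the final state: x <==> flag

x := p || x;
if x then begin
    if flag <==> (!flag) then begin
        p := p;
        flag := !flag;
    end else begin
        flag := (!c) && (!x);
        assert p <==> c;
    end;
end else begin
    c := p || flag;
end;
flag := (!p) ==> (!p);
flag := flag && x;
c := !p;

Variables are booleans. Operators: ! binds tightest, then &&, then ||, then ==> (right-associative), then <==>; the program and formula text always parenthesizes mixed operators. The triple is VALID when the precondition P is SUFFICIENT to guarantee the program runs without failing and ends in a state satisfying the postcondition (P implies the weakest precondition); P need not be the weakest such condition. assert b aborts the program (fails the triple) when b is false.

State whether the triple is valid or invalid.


Working backward. After the program, x <==> flag must hold.
Before c := !p: x <==> flag
Before flag := flag && x: x <==> (flag && x)
Before flag := (!p) ==> (!p): true
Then branch requires (!(flag <==> (!flag))) ==> (p <==> c); else branch requires true.
Before the if: x ==> ((!(flag <==> (!flag))) ==> (p <==> c))
Before x := p || x: (p || x) ==> ((!(flag <==> (!flag))) ==> (p <==> c))
The weakest precondition is (p || x) ==> ((!(flag <==> (!flag))) ==> (p <==> c)).
Check whether ((!(flag <==> (!flag))) ==> c) && (!p) implies it.
Countermodel: at the initial state c = true, flag = false, p = false, x = true, the precondition holds but the weakest precondition fails.
Answer: invalid


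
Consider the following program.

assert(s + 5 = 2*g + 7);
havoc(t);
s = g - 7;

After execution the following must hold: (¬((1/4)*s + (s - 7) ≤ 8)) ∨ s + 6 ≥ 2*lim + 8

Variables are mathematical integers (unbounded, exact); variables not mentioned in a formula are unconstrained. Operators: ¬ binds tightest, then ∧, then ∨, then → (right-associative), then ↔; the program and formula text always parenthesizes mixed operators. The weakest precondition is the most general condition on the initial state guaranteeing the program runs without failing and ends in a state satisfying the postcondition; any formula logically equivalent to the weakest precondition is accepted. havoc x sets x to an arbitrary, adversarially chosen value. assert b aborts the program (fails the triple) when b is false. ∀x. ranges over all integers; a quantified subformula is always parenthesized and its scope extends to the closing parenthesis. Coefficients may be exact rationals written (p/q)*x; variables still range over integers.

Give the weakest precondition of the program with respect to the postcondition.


Working backward. After the program, the postcondition (¬((1/4)*s + (s - 7) ≤ 8)) ∨ s + 6 ≥ 2*lim + 8 must hold; in canonical form it is (¬((5/4)*s ≤ 15)) ∨ s ≥ 2*lim + 2.
Before s := g - 7: (¬((5/4)*g ≤ 95/4)) ∨ g ≥ 2*lim + 9
Before havoc t: (¬((5/4)*g ≤ 95/4)) ∨ g ≥ 2*lim + 9
Before assert s + 5 = 2*g + 7: s = 2*g + 2 ∧ ((¬((5/4)*g ≤ 95/4)) ∨ g ≥ 2*lim + 9)
Answer: WP = s = 2*g + 2 ∧ ((¬((5/4)*g ≤ 95/4)) ∨ g ≥ 2*lim + 9)


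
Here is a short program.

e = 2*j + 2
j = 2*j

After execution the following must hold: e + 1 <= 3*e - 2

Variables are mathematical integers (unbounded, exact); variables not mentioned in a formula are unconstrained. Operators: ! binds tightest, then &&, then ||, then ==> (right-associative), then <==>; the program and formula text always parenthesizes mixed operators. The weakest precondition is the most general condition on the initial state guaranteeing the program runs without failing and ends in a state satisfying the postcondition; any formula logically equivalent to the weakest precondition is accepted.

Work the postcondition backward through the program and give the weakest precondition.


Working backward. After the program, the postcondition e + 1 <= 3*e - 2 must hold; in canonical form it is 2*e >= 3.
Before j := 2*j: 2*e >= 3
Before e := 2*j + 2: 4*j >= -1
Answer: WP = 4*j >= -1


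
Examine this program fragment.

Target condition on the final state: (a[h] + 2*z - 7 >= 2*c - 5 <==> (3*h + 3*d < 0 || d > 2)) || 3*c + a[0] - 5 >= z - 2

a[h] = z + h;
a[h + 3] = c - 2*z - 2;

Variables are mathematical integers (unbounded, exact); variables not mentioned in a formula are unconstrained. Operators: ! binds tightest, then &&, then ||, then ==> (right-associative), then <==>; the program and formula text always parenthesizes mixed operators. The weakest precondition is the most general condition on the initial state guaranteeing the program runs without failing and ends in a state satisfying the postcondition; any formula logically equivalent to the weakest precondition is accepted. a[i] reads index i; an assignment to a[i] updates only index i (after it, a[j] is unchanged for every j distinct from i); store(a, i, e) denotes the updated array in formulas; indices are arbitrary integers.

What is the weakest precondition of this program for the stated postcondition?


Working backward. After the program, the postcondition (a[h] + 2*z - 7 >= 2*c - 5 <==> (3*h + 3*d < 0 || d > 2)) || 3*c + a[0] - 5 >= z - 2 must hold; in canonical form it is (a[h] + 2*z >= 2*c + 2 <==> (3*d + 3*h < 0 || d > 2)) || a[0] + 3*c >= z + 3.
Before a[h + 3] := c - 2*z - 2: (store(a, h + 3, c - 2*z - 2)[h] + 2*z >= 2*c + 2 <==> (3*d + 3*h < 0 || d > 2)) || store(a, h + 3, c - 2*z - 2)[0] + 3*c >= z + 3
Before a[h] := z + h: (store(store(a, h, h + z), h + 3, c - 2*z - 2)[h] + 2*z >= 2*c + 2 <==> (3*d + 3*h < 0 || d > 2)) || store(store(a, h, h + z), h + 3, c - 2*z - 2)[0] + 3*c >= z + 3
Answer: WP = (store(store(a, h, h + z), h + 3, c - 2*z - 2)[h] + 2*z >= 2*c + 2 <==> (3*d + 3*h < 0 || d > 2)) || store(store(a, h, h + z), h + 3, c - 2*z - 2)[0] + 3*c >= z + 3


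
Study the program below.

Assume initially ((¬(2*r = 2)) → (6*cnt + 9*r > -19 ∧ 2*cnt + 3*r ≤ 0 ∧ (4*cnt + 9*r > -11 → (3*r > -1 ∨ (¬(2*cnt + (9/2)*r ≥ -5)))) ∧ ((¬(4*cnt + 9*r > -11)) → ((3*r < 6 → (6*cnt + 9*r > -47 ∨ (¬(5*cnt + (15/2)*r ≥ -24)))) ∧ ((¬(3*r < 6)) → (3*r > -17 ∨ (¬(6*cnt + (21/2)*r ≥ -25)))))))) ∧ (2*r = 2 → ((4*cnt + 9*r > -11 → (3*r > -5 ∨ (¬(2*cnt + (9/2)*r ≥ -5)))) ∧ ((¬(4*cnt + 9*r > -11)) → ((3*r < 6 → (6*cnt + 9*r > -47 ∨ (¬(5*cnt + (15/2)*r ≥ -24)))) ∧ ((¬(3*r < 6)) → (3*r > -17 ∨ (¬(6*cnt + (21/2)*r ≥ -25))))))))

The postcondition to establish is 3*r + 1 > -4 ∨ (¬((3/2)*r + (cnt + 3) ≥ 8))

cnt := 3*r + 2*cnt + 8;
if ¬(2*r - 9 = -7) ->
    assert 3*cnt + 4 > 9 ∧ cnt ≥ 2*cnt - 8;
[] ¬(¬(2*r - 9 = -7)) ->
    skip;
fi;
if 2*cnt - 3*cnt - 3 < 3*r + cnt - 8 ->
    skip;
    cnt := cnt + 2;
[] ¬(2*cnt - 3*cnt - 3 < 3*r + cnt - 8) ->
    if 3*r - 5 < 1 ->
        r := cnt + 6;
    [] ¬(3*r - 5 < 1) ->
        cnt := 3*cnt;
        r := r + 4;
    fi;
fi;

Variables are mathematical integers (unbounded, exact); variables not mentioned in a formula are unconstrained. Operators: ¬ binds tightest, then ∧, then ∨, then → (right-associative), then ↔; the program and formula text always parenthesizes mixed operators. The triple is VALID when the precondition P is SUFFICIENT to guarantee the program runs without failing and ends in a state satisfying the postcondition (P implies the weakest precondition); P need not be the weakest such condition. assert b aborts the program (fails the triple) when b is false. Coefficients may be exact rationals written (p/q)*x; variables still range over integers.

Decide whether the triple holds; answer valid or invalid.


Working backward. After the program, the postcondition 3*r + 1 > -4 ∨ (¬((3/2)*r + (cnt + 3) ≥ 8)) must hold; in canonical form it is 3*r > -5 ∨ (¬(cnt + (3/2)*r ≥ 5)).
Then branch requires 3*r > -5 ∨ (¬(cnt + (3/2)*r ≥ 3)); else branch requires (3*r < 6 → (3*cnt > -23 ∨ (¬((5/2)*cnt ≥ -4)))) ∧ ((¬(3*r < 6)) → (3*r > -17 ∨ (¬(3*cnt + (3/2)*r ≥ -1)))).
Before the if: (2*cnt + 3*r > 5 → (3*r > -5 ∨ (¬(cnt + (3/2)*r ≥ 3)))) ∧ ((¬(2*cnt + 3*r > 5)) → ((3*r < 6 → (3*cnt > -23 ∨ (¬((5/2)*cnt ≥ -4)))) ∧ ((¬(3*r < 6)) → (3*r > -17 ∨ (¬(3*cnt + (3/2)*r ≥ -1))))))
Then branch requires 3*cnt > 5 ∧ cnt ≤ 8 ∧ (2*cnt + 3*r > 5 → (3*r > -5 ∨ (¬(cnt + (3/2)*r ≥ 3)))) ∧ ((¬(2*cnt + 3*r > 5)) → ((3*r < 6 → (3*cnt > -23 ∨ (¬((5/2)*cnt ≥ -4)))) ∧ ((¬(3*r < 6)) → (3*r > -17 ∨ (¬(3*cnt + (3/2)*r ≥ -1)))))); else branch requires (2*cnt + 3*r > 5 → (3*r > -5 ∨ (¬(cnt + (3/2)*r ≥ 3)))) ∧ ((¬(2*cnt + 3*r > 5)) → ((3*r < 6 → (3*cnt > -23 ∨ (¬((5/2)*cnt ≥ -4)))) ∧ ((¬(3*r < 6)) → (3*r > -17 ∨ (¬(3*cnt + (3/2)*r ≥ -1)))))).
Before the if: ((¬(2*r = 2)) → (3*cnt > 5 ∧ cnt ≤ 8 ∧ (2*cnt + 3*r > 5 → (3*r > -5 ∨ (¬(cnt + (3/2)*r ≥ 3)))) ∧ ((¬(2*cnt + 3*r > 5)) → ((3*r < 6 → (3*cnt > -23 ∨ (¬((5/2)*cnt ≥ -4)))) ∧ ((¬(3*r < 6)) → (3*r > -17 ∨ (¬(3*cnt + (3/2)*r ≥ -1)))))))) ∧ (2*r = 2 → ((2*cnt + 3*r > 5 → (3*r > -5 ∨ (¬(cnt + (3/2)*r ≥ 3)))) ∧ ((¬(2*cnt + 3*r > 5)) → ((3*r < 6 → (3*cnt > -23 ∨ (¬((5/2)*cnt ≥ -4)))) ∧ ((¬(3*r < 6)) → (3*r > -17 ∨ (¬(3*cnt + (3/2)*r ≥ -1))))))))
Before cnt := 3*r + 2*cnt + 8: ((¬(2*r = 2)) → (6*cnt + 9*r > -19 ∧ 2*cnt + 3*r ≤ 0 ∧ (4*cnt + 9*r > -11 → (3*r > -5 ∨ (¬(2*cnt + (9/2)*r ≥ -5)))) ∧ ((¬(4*cnt + 9*r > -11)) → ((3*r < 6 → (6*cnt + 9*r > -47 ∨ (¬(5*cnt + (15/2)*r ≥ -24)))) ∧ ((¬(3*r < 6)) → (3*r > -17 ∨ (¬(6*cnt + (21/2)*r ≥ -25)))))))) ∧ (2*r = 2 → ((4*cnt + 9*r > -11 → (3*r > -5 ∨ (¬(2*cnt + (9/2)*r ≥ -5)))) ∧ ((¬(4*cnt + 9*r > -11)) → ((3*r < 6 → (6*cnt + 9*r > -47 ∨ (¬(5*cnt + (15/2)*r ≥ -24)))) ∧ ((¬(3*r < 6)) → (3*r > -17 ∨ (¬(6*cnt + (21/2)*r ≥ -25))))))))
The weakest precondition is ((¬(2*r = 2)) → (6*cnt + 9*r > -19 ∧ 2*cnt + 3*r ≤ 0 ∧ (4*cnt + 9*r > -11 → (3*r > -5 ∨ (¬(2*cnt + (9/2)*r ≥ -5)))) ∧ ((¬(4*cnt + 9*r > -11)) → ((3*r < 6 → (6*cnt + 9*r > -47 ∨ (¬(5*cnt + (15/2)*r ≥ -24)))) ∧ ((¬(3*r < 6)) → (3*r > -17 ∨ (¬(6*cnt + (21/2)*r ≥ -25)))))))) ∧ (2*r = 2 → ((4*cnt + 9*r > -11 → (3*r > -5 ∨ (¬(2*cnt + (9/2)*r ≥ -5)))) ∧ ((¬(4*cnt + 9*r > -11)) → ((3*r < 6 → (6*cnt + 9*r > -47 ∨ (¬(5*cnt + (15/2)*r ≥ -24)))) ∧ ((¬(3*r < 6)) → (3*r > -17 ∨ (¬(6*cnt + (21/2)*r ≥ -25)))))))).
Check whether ((¬(2*r = 2)) → (6*cnt + 9*r > -19 ∧ 2*cnt + 3*r ≤ 0 ∧ (4*cnt + 9*r > -11 → (3*r > -1 ∨ (¬(2*cnt + (9/2)*r ≥ -5)))) ∧ ((¬(4*cnt + 9*r > -11)) → ((3*r < 6 → (6*cnt + 9*r > -47 ∨ (¬(5*cnt + (15/2)*r ≥ -24)))) ∧ ((¬(3*r < 6)) → (3*r > -17 ∨ (¬(6*cnt + (21/2)*r ≥ -25)))))))) ∧ (2*r = 2 → ((4*cnt + 9*r > -11 → (3*r > -5 ∨ (¬(2*cnt + (9/2)*r ≥ -5)))) ∧ ((¬(4*cnt + 9*r > -11)) → ((3*r < 6 → (6*cnt + 9*r > -47 ∨ (¬(5*cnt + (15/2)*r ≥ -24)))) ∧ ((¬(3*r < 6)) → (3*r > -17 ∨ (¬(6*cnt + (21/2)*r ≥ -25)))))))) implies it.
Every state satisfying the precondition satisfies the weakest precondition: the implication holds.
Answer: valid


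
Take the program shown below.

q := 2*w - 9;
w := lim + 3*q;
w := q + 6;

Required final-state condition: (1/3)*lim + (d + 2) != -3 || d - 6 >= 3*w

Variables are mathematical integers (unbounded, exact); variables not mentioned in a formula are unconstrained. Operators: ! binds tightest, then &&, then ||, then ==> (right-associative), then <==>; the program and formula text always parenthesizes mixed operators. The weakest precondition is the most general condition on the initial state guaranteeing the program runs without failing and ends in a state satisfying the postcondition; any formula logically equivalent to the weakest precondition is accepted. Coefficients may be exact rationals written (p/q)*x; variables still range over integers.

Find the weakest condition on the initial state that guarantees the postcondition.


Working backward. After the program, the postcondition (1/3)*lim + (d + 2) != -3 || d - 6 >= 3*w must hold; in canonical form it is d + (1/3)*lim != -5 || d >= 3*w + 6.
Before w := q + 6: d + (1/3)*lim != -5 || d >= 3*q + 24
Before w := lim + 3*q: d + (1/3)*lim != -5 || d >= 3*q + 24
Before q := 2*w - 9: d + (1/3)*lim != -5 || d >= 6*w - 3
Answer: WP = d + (1/3)*lim != -5 || d >= 6*w - 3


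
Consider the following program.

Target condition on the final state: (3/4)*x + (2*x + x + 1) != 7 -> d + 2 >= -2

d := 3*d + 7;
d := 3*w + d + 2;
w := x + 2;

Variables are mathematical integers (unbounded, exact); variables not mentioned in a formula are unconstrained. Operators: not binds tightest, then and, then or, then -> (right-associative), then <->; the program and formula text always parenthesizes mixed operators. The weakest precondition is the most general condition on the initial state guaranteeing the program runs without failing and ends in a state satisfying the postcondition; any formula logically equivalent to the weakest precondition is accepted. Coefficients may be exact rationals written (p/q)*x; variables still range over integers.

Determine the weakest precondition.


Working backward. After the program, the postcondition (3/4)*x + (2*x + x + 1) != 7 -> d + 2 >= -2 must hold; in canonical form it is (15/4)*x != 6 -> d >= -4.
Before w := x + 2: (15/4)*x != 6 -> d >= -4
Before d := 3*w + d + 2: (15/4)*x != 6 -> d + 3*w >= -6
Before d := 3*d + 7: (15/4)*x != 6 -> 3*d + 3*w >= -13
Answer: WP = (15/4)*x != 6 -> 3*d + 3*w >= -13


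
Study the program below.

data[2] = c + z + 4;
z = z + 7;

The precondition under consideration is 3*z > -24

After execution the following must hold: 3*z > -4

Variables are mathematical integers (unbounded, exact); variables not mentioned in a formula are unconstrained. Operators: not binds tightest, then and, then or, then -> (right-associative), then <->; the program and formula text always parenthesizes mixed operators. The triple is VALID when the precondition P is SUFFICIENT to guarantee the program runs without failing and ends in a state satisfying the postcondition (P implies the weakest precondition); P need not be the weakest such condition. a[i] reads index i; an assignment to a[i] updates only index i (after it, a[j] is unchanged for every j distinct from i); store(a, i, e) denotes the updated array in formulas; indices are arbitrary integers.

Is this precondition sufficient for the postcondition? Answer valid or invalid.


Working backward. After the program, 3*z > -4 must hold.
Before z := z + 7: 3*z > -25
Before data[2] := c + z + 4: 3*z > -25
The weakest precondition is 3*z > -25.
Check whether 3*z > -24 implies it.
Every state satisfying the precondition satisfies the weakest precondition: the implication holds.
Answer: valid


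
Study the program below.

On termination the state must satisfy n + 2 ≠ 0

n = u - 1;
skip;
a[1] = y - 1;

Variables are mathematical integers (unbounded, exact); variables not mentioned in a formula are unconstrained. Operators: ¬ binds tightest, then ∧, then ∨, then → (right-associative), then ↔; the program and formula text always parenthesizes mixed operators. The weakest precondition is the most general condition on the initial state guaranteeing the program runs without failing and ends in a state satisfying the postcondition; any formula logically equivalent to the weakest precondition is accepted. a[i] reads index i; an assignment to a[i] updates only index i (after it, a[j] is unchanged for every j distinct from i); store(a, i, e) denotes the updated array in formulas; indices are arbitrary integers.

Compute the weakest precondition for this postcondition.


Working backward. After the program, the postcondition n + 2 ≠ 0 must hold; in canonical form it is n ≠ -2.
Before a[1] := y - 1: n ≠ -2
Before skip: n ≠ -2
Before n := u - 1: u ≠ -1
Answer: WP = u ≠ -1


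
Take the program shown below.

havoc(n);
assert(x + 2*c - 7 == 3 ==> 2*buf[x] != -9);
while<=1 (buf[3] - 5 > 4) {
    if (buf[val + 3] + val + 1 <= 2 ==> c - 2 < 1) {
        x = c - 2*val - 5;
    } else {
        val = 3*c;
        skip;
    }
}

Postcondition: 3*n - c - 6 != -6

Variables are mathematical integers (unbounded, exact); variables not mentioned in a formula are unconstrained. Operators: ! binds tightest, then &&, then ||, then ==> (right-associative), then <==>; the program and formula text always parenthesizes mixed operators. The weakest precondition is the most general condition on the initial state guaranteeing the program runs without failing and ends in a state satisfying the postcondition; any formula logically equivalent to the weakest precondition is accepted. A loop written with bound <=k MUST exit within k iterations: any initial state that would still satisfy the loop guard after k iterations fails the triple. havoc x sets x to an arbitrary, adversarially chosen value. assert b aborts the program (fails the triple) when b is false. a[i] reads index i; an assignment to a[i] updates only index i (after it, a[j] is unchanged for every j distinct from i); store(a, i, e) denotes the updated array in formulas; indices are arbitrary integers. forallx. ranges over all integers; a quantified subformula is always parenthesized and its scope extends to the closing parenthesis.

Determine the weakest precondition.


Working backward. After the program, the postcondition 3*n - c - 6 != -6 must hold; in canonical form it is 3*n != c.
Before the loop (bound <=1), unroll the exhaustion recursion (WP_0 = exit-now case; WP_j = one more guarded iteration, up to j = 1):
  WP_0: (!(buf[3] > 9)) && 3*n != c
  WP_1: (buf[3] > 9 ==> (((buf[val + 3] + val <= 1 ==> c < 3) ==> ((!(buf[3] > 9)) && 3*n != c)) && ((!(buf[val + 3] + val <= 1 ==> c < 3)) ==> ((!(buf[3] > 9)) && 3*n != c)))) && ((!(buf[3] > 9)) ==> 3*n != c)
So before the loop: (buf[3] > 9 ==> (((buf[val + 3] + val <= 1 ==> c < 3) ==> ((!(buf[3] > 9)) && 3*n != c)) && ((!(buf[val + 3] + val <= 1 ==> c < 3)) ==> ((!(buf[3] > 9)) && 3*n != c)))) && ((!(buf[3] > 9)) ==> 3*n != c)
Before assert x + 2*c - 7 == 3 ==> 2*buf[x] != -9: (2*c + x == 10 ==> 2*buf[x] != -9) && (buf[3] > 9 ==> (((buf[val + 3] + val <= 1 ==> c < 3) ==> ((!(buf[3] > 9)) && 3*n != c)) && ((!(buf[val + 3] + val <= 1 ==> c < 3)) ==> ((!(buf[3] > 9)) && 3*n != c)))) && ((!(buf[3] > 9)) ==> 3*n != c)
Before havoc n: forall n_1. ((2*c + x == 10 ==> 2*buf[x] != -9) && (buf[3] > 9 ==> (((buf[val + 3] + val <= 1 ==> c < 3) ==> ((!(buf[3] > 9)) && 3*n_1 != c)) && ((!(buf[val + 3] + val <= 1 ==> c < 3)) ==> ((!(buf[3] > 9)) && 3*n_1 != c)))) && ((!(buf[3] > 9)) ==> 3*n_1 != c))
Answer: WP = forall n_1. ((2*c + x == 10 ==> 2*buf[x] != -9) && (buf[3] > 9 ==> (((buf[val + 3] + val <= 1 ==> c < 3) ==> ((!(buf[3] > 9)) && 3*n_1 != c)) && ((!(buf[val + 3] + val <= 1 ==> c < 3)) ==> ((!(buf[3] > 9)) && 3*n_1 != c)))) && ((!(buf[3] > 9)) ==> 3*n_1 != c))


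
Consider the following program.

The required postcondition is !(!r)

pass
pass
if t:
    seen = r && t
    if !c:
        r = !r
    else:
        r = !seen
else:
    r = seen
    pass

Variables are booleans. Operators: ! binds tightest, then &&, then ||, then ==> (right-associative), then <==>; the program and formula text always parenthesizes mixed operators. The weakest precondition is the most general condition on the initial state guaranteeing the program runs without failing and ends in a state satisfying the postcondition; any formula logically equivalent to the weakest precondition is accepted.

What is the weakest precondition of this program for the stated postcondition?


Working backward. After the program, the postcondition !(!r) must hold; in canonical form it is r.
Then branch requires ((!c) ==> (!r)) && (c ==> (!(r && t))); else branch requires seen.
Before the if: (t ==> (((!c) ==> (!r)) && (c ==> (!(r && t))))) && ((!t) ==> seen)
Before skip: (t ==> (((!c) ==> (!r)) && (c ==> (!(r && t))))) && ((!t) ==> seen)
Before skip: (t ==> (((!c) ==> (!r)) && (c ==> (!(r && t))))) && ((!t) ==> seen)
Answer: WP = (t ==> (((!c) ==> (!r)) && (c ==> (!(r && t))))) && ((!t) ==> seen)


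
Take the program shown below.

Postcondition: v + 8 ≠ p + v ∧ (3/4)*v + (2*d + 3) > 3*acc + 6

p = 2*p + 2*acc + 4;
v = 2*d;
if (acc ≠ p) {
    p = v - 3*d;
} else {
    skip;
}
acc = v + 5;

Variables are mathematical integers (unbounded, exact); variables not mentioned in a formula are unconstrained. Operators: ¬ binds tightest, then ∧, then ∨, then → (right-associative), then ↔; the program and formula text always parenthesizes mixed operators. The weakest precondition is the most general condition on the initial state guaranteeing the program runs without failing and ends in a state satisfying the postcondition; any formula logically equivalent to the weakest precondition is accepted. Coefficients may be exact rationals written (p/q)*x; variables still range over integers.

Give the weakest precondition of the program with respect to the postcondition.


Working backward. After the program, the postcondition v + 8 ≠ p + v ∧ (3/4)*v + (2*d + 3) > 3*acc + 6 must hold; in canonical form it is p ≠ 8 ∧ 2*d + (3/4)*v > 3*acc + 3.
Before acc := v + 5: p ≠ 8 ∧ 2*d > (9/4)*v + 18
Then branch requires v ≠ 3*d + 8 ∧ 2*d > (9/4)*v + 18; else branch requires p ≠ 8 ∧ 2*d > (9/4)*v + 18.
Before the if: (acc ≠ p → (v ≠ 3*d + 8 ∧ 2*d > (9/4)*v + 18)) ∧ ((¬(acc ≠ p)) → (p ≠ 8 ∧ 2*d > (9/4)*v + 18))
Before v := 2*d: (acc ≠ p → (d ≠ -8 ∧ (5/2)*d < -18)) ∧ ((¬(acc ≠ p)) → (p ≠ 8 ∧ (5/2)*d < -18))
Before p := 2*p + 2*acc + 4: (acc + 2*p ≠ -4 → (d ≠ -8 ∧ (5/2)*d < -18)) ∧ ((¬(acc + 2*p ≠ -4)) → (2*acc + 2*p ≠ 4 ∧ (5/2)*d < -18))
Answer: WP = (acc + 2*p ≠ -4 → (d ≠ -8 ∧ (5/2)*d < -18)) ∧ ((¬(acc + 2*p ≠ -4)) → (2*acc + 2*p ≠ 4 ∧ (5/2)*d < -18))


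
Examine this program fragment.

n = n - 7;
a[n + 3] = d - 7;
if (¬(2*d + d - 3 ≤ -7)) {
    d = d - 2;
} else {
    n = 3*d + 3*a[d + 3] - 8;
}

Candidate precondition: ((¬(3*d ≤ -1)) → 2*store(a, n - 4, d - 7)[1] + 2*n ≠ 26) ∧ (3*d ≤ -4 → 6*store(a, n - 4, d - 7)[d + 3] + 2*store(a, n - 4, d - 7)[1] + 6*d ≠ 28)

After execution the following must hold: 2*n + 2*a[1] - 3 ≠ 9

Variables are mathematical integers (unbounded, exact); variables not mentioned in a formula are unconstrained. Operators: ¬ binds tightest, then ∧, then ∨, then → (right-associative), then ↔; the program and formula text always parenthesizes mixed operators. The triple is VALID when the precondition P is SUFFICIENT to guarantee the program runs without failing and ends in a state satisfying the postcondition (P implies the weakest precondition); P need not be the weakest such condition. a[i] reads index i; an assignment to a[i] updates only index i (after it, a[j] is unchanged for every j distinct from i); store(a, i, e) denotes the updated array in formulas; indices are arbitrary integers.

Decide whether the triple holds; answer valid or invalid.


Working backward. After the program, the postcondition 2*n + 2*a[1] - 3 ≠ 9 must hold; in canonical form it is 2*a[1] + 2*n ≠ 12.
Then branch requires 2*a[1] + 2*n ≠ 12; else branch requires 6*a[d + 3] + 2*a[1] + 6*d ≠ 28.
Before the if: ((¬(3*d ≤ -4)) → 2*a[1] + 2*n ≠ 12) ∧ (3*d ≤ -4 → 6*a[d + 3] + 2*a[1] + 6*d ≠ 28)
Before a[n + 3] := d - 7: ((¬(3*d ≤ -4)) → 2*store(a, n + 3, d - 7)[1] + 2*n ≠ 12) ∧ (3*d ≤ -4 → 6*store(a, n + 3, d - 7)[d + 3] + 2*store(a, n + 3, d - 7)[1] + 6*d ≠ 28)
Before n := n - 7: ((¬(3*d ≤ -4)) → 2*store(a, n - 4, d - 7)[1] + 2*n ≠ 26) ∧ (3*d ≤ -4 → 6*store(a, n - 4, d - 7)[d + 3] + 2*store(a, n - 4, d - 7)[1] + 6*d ≠ 28)
The weakest precondition is ((¬(3*d ≤ -4)) → 2*store(a, n - 4, d - 7)[1] + 2*n ≠ 26) ∧ (3*d ≤ -4 → 6*store(a, n - 4, d - 7)[d + 3] + 2*store(a, n - 4, d - 7)[1] + 6*d ≠ 28).
Check whether ((¬(3*d ≤ -1)) → 2*store(a, n - 4, d - 7)[1] + 2*n ≠ 26) ∧ (3*d ≤ -4 → 6*store(a, n - 4, d - 7)[d + 3] + 2*store(a, n - 4, d - 7)[1] + 6*d ≠ 28) implies it.
Countermodel: at the initial state a = {[-4] = 2, [1] = 13, [2] = 2, elsewhere 2}, d = -1, n = 0, the precondition holds but the weakest precondition fails.
Answer: invalid


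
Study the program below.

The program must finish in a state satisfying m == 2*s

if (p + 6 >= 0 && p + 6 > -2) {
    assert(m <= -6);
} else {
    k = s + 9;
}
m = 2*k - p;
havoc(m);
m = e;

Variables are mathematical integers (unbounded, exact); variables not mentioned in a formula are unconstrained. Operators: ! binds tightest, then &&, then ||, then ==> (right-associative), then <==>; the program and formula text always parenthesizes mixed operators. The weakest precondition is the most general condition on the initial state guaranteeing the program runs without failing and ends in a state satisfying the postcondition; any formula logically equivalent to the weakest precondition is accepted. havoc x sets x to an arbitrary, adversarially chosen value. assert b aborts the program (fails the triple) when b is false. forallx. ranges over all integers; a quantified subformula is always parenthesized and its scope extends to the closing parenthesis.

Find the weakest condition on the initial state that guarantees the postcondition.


Working backward. After the program, m == 2*s must hold.
Before m := e: e == 2*s
Before havoc m: e == 2*s
Before m := 2*k - p: e == 2*s
Then branch requires m <= -6 && e == 2*s; else branch requires e == 2*s.
Before the if: ((p >= -6 && p > -8) ==> (m <= -6 && e == 2*s)) && ((!(p >= -6 && p > -8)) ==> e == 2*s)
Answer: WP = ((p >= -6 && p > -8) ==> (m <= -6 && e == 2*s)) && ((!(p >= -6 && p > -8)) ==> e == 2*s)


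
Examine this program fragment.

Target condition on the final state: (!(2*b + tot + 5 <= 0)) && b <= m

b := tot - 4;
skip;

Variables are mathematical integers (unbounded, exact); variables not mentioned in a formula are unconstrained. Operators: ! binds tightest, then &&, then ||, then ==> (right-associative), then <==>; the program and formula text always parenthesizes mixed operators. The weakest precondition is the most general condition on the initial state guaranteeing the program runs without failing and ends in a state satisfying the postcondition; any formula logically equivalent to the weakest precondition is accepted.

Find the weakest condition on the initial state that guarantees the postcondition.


Working backward. After the program, the postcondition (!(2*b + tot + 5 <= 0)) && b <= m must hold; in canonical form it is (!(2*b + tot <= -5)) && b <= m.
Before skip: (!(2*b + tot <= -5)) && b <= m
Before b := tot - 4: (!(3*tot <= 3)) && tot <= m + 4
Answer: WP = (!(3*tot <= 3)) && tot <= m + 4


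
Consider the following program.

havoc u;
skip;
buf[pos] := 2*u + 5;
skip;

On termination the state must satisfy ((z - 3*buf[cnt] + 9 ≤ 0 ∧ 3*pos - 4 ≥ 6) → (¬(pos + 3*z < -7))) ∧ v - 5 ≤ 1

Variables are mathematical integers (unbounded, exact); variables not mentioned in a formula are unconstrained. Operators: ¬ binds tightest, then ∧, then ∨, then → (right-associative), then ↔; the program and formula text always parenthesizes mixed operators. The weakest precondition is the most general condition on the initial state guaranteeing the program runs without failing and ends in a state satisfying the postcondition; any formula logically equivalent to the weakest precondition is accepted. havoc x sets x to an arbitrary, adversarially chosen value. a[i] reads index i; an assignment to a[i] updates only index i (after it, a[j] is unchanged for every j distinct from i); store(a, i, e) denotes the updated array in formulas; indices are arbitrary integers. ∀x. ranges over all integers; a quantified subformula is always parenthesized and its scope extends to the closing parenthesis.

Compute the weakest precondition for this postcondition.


Working backward. After the program, the postcondition ((z - 3*buf[cnt] + 9 ≤ 0 ∧ 3*pos - 4 ≥ 6) → (¬(pos + 3*z < -7))) ∧ v - 5 ≤ 1 must hold; in canonical form it is ((z ≤ 3*buf[cnt] - 9 ∧ 3*pos ≥ 10) → (¬(pos + 3*z < -7))) ∧ v ≤ 6.
Before skip: ((z ≤ 3*buf[cnt] - 9 ∧ 3*pos ≥ 10) → (¬(pos + 3*z < -7))) ∧ v ≤ 6
Before buf[pos] := 2*u + 5: ((z ≤ 3*store(buf, pos, 2*u + 5)[cnt] - 9 ∧ 3*pos ≥ 10) → (¬(pos + 3*z < -7))) ∧ v ≤ 6
Before skip: ((z ≤ 3*store(buf, pos, 2*u + 5)[cnt] - 9 ∧ 3*pos ≥ 10) → (¬(pos + 3*z < -7))) ∧ v ≤ 6
Before havoc u: ∀u_1. (((z ≤ 3*store(buf, pos, 2*u_1 + 5)[cnt] - 9 ∧ 3*pos ≥ 10) → (¬(pos + 3*z < -7))) ∧ v ≤ 6)
Answer: WP = ∀u_1. (((z ≤ 3*store(buf, pos, 2*u_1 + 5)[cnt] - 9 ∧ 3*pos ≥ 10) → (¬(pos + 3*z < -7))) ∧ v ≤ 6)


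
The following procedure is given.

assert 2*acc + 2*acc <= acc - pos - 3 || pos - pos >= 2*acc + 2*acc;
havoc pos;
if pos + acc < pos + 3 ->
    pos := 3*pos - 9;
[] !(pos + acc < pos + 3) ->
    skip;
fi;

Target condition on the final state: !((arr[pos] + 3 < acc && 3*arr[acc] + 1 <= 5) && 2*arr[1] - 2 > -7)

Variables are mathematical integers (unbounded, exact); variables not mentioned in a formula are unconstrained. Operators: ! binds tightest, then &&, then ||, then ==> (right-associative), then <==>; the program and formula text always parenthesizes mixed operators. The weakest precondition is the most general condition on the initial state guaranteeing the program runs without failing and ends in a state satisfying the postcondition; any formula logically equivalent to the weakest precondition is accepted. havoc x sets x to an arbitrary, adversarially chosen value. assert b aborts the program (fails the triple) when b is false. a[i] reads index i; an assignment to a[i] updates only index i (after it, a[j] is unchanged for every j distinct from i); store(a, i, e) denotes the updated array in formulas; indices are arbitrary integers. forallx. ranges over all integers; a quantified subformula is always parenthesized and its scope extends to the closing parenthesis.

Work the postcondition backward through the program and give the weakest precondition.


Working backward. After the program, the postcondition !((arr[pos] + 3 < acc && 3*arr[acc] + 1 <= 5) && 2*arr[1] - 2 > -7) must hold; in canonical form it is !(arr[pos] < acc - 3 && 3*arr[acc] <= 4 && 2*arr[1] > -5).
Then branch requires !(arr[3*pos - 9] < acc - 3 && 3*arr[acc] <= 4 && 2*arr[1] > -5); else branch requires !(arr[pos] < acc - 3 && 3*arr[acc] <= 4 && 2*arr[1] > -5).
Before the if: (acc < 3 ==> (!(arr[3*pos - 9] < acc - 3 && 3*arr[acc] <= 4 && 2*arr[1] > -5))) && ((!(acc < 3)) ==> (!(arr[pos] < acc - 3 && 3*arr[acc] <= 4 && 2*arr[1] > -5)))
Before havoc pos: forall pos_1. ((acc < 3 ==> (!(arr[3*pos_1 - 9] < acc - 3 && 3*arr[acc] <= 4 && 2*arr[1] > -5))) && ((!(acc < 3)) ==> (!(arr[pos_1] < acc - 3 && 3*arr[acc] <= 4 && 2*arr[1] > -5))))
Before assert 2*acc + 2*acc <= acc - pos - 3 || pos - pos >= 2*acc + 2*acc: (3*acc + pos <= -3 || 4*acc <= 0) && (forall pos_1. ((acc < 3 ==> (!(arr[3*pos_1 - 9] < acc - 3 && 3*arr[acc] <= 4 && 2*arr[1] > -5))) && ((!(acc < 3)) ==> (!(arr[pos_1] < acc - 3 && 3*arr[acc] <= 4 && 2*arr[1] > -5)))))
Answer: WP = (3*acc + pos <= -3 || 4*acc <= 0) && (forall pos_1. ((acc < 3 ==> (!(arr[3*pos_1 - 9] < acc - 3 && 3*arr[acc] <= 4 && 2*arr[1] > -5))) && ((!(acc < 3)) ==> (!(arr[pos_1] < acc - 3 && 3*arr[acc] <= 4 && 2*arr[1] > -5)))))


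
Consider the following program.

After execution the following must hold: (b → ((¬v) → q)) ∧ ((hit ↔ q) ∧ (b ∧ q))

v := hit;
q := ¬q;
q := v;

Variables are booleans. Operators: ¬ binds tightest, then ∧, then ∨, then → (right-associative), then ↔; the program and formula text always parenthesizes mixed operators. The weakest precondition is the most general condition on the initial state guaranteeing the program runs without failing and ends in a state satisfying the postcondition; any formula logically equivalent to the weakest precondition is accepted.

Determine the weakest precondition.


Working backward. After the program, the postcondition (b → ((¬v) → q)) ∧ ((hit ↔ q) ∧ (b ∧ q)) must hold; in canonical form it is (b → ((¬v) → q)) ∧ (hit ↔ q) ∧ b ∧ q.
Before q := v: (b → ((¬v) → v)) ∧ (hit ↔ v) ∧ b ∧ v
Before q := ¬q: (b → ((¬v) → v)) ∧ (hit ↔ v) ∧ b ∧ v
Before v := hit: (b → ((¬hit) → hit)) ∧ b ∧ hit
Answer: WP = (b → ((¬hit) → hit)) ∧ b ∧ hit


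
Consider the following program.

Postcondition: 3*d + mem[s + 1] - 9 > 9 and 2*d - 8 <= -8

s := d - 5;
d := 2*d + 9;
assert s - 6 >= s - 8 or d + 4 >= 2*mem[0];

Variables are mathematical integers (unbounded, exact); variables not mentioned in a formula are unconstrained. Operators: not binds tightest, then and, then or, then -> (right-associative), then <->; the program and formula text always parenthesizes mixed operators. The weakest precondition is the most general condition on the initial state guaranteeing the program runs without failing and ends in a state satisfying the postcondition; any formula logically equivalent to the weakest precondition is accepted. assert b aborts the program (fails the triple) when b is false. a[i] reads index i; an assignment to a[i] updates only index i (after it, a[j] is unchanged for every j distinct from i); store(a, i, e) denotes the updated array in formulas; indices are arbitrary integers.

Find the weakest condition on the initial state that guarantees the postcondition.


Working backward. After the program, the postcondition 3*d + mem[s + 1] - 9 > 9 and 2*d - 8 <= -8 must hold; in canonical form it is mem[s + 1] + 3*d > 18 and 2*d <= 0.
Before assert s - 6 >= s - 8 or d + 4 >= 2*mem[0]: mem[s + 1] + 3*d > 18 and 2*d <= 0
Before d := 2*d + 9: mem[s + 1] + 6*d > -9 and 4*d <= -18
Before s := d - 5: mem[d - 4] + 6*d > -9 and 4*d <= -18
Answer: WP = mem[d - 4] + 6*d > -9 and 4*d <= -18


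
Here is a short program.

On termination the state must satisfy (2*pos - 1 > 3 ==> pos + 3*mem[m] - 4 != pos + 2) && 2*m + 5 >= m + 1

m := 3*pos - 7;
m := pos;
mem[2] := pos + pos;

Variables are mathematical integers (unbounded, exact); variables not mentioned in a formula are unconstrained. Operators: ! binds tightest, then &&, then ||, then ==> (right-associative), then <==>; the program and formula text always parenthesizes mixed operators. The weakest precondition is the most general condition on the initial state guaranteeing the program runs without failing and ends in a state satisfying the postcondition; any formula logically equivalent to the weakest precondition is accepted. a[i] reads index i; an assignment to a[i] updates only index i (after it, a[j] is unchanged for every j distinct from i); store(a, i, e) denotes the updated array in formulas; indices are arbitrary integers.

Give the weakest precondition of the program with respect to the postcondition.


Working backward. After the program, the postcondition (2*pos - 1 > 3 ==> pos + 3*mem[m] - 4 != pos + 2) && 2*m + 5 >= m + 1 must hold; in canonical form it is (2*pos > 4 ==> 3*mem[m] != 6) && m >= -4.
Before mem[2] := pos + pos: (2*pos > 4 ==> 3*store(mem, 2, 2*pos)[m] != 6) && m >= -4
Before m := pos: (2*pos > 4 ==> 3*store(mem, 2, 2*pos)[pos] != 6) && pos >= -4
Before m := 3*pos - 7: (2*pos > 4 ==> 3*store(mem, 2, 2*pos)[pos] != 6) && pos >= -4
Answer: WP = (2*pos > 4 ==> 3*store(mem, 2, 2*pos)[pos] != 6) && pos >= -4


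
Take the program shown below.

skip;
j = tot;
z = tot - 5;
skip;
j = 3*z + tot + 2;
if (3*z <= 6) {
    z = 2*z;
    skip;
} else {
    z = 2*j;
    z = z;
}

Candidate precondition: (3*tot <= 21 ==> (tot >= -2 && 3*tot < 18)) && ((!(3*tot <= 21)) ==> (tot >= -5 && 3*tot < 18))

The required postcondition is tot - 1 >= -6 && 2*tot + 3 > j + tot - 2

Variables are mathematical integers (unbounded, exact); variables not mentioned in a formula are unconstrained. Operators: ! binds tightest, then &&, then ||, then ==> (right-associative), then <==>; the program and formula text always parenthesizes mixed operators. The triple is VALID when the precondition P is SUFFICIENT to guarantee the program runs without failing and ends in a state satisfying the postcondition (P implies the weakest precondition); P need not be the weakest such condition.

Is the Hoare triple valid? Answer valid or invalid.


Working backward. After the program, the postcondition tot - 1 >= -6 && 2*tot + 3 > j + tot - 2 must hold; in canonical form it is tot >= -5 && tot > j - 5.
Then branch requires tot >= -5 && tot > j - 5; else branch requires tot >= -5 && tot > j - 5.
Before the if: (3*z <= 6 ==> (tot >= -5 && tot > j - 5)) && ((!(3*z <= 6)) ==> (tot >= -5 && tot > j - 5))
Before j := 3*z + tot + 2: (3*z <= 6 ==> (tot >= -5 && 3*z < 3)) && ((!(3*z <= 6)) ==> (tot >= -5 && 3*z < 3))
Before skip: (3*z <= 6 ==> (tot >= -5 && 3*z < 3)) && ((!(3*z <= 6)) ==> (tot >= -5 && 3*z < 3))
Before z := tot - 5: (3*tot <= 21 ==> (tot >= -5 && 3*tot < 18)) && ((!(3*tot <= 21)) ==> (tot >= -5 && 3*tot < 18))
Before j := tot: (3*tot <= 21 ==> (tot >= -5 && 3*tot < 18)) && ((!(3*tot <= 21)) ==> (tot >= -5 && 3*tot < 18))
Before skip: (3*tot <= 21 ==> (tot >= -5 && 3*tot < 18)) && ((!(3*tot <= 21)) ==> (tot >= -5 && 3*tot < 18))
The weakest precondition is (3*tot <= 21 ==> (tot >= -5 && 3*tot < 18)) && ((!(3*tot <= 21)) ==> (tot >= -5 && 3*tot < 18)).
Check whether (3*tot <= 21 ==> (tot >= -2 && 3*tot < 18)) && ((!(3*tot <= 21)) ==> (tot >= -5 && 3*tot < 18)) implies it.
Every state satisfying the precondition satisfies the weakest precondition: the implication holds.
Answer: valid


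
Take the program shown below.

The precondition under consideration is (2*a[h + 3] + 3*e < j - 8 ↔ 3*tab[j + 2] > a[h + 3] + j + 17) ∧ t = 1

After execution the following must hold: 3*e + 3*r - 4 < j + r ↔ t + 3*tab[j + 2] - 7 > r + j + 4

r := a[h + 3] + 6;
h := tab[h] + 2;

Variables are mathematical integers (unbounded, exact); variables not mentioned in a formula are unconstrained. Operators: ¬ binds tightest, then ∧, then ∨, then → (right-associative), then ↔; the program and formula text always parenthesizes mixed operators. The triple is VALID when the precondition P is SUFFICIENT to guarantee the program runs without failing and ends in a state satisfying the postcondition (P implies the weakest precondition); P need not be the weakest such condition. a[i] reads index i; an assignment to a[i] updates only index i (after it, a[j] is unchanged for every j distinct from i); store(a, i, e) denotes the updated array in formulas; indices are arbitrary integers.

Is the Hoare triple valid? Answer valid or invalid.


Working backward. After the program, the postcondition 3*e + 3*r - 4 < j + r ↔ t + 3*tab[j + 2] - 7 > r + j + 4 must hold; in canonical form it is 3*e + 2*r < j + 4 ↔ 3*tab[j + 2] + t > j + r + 11.
Before h := tab[h] + 2: 3*e + 2*r < j + 4 ↔ 3*tab[j + 2] + t > j + r + 11
Before r := a[h + 3] + 6: 2*a[h + 3] + 3*e < j - 8 ↔ 3*tab[j + 2] + t > a[h + 3] + j + 17
The weakest precondition is 2*a[h + 3] + 3*e < j - 8 ↔ 3*tab[j + 2] + t > a[h + 3] + j + 17.
Check whether (2*a[h + 3] + 3*e < j - 8 ↔ 3*tab[j + 2] > a[h + 3] + j + 17) ∧ t = 1 implies it.
Countermodel: at the initial state a = {[0] = 0, [3] = 0, elsewhere 0}, e = 0, h = -3, j = 1, t = 1, tab = {[0] = 6, [3] = 6, elsewhere 6}, the precondition holds but the weakest precondition fails.
Answer: invalid
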